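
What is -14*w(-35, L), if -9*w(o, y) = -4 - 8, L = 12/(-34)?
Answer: -56/3 ≈ -18.667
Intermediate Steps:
L = -6/17 (L = 12*(-1/34) = -6/17 ≈ -0.35294)
w(o, y) = 4/3 (w(o, y) = -(-4 - 8)/9 = -1/9*(-12) = 4/3)
-14*w(-35, L) = -14*4/3 = -56/3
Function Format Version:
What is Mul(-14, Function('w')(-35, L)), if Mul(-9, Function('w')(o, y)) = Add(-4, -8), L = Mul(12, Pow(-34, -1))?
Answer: Rational(-56, 3) ≈ -18.667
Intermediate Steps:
L = Rational(-6, 17) (L = Mul(12, Rational(-1, 34)) = Rational(-6, 17) ≈ -0.35294)
Function('w')(o, y) = Rational(4, 3) (Function('w')(o, y) = Mul(Rational(-1, 9), Add(-4, -8)) = Mul(Rational(-1, 9), -12) = Rational(4, 3))
Mul(-14, Function('w')(-35, L)) = Mul(-14, Rational(4, 3)) = Rational(-56, 3)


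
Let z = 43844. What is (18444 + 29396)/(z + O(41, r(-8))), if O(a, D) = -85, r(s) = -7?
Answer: 47840/43759 ≈ 1.0933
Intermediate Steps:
(18444 + 29396)/(z + O(41, r(-8))) = (18444 + 29396)/(43844 - 85) = 47840/43759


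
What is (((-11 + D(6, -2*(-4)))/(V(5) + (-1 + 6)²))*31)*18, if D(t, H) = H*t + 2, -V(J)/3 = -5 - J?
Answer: 21762/55 ≈ 395.67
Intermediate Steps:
V(J) = 15 + 3*J (V(J) = -3*(-5 - J) = 15 + 3*J)
D(t, H) = 2 + H*t
(((-11 + D(6, -2*(-4)))/(V(5) + (-1 + 6)²))*31)*18 = (((-11 + (2 - 2*(-4)*6))/((15 + 3*5) + (-1 + 6)²))*31)*18 = (((-11 + (2 + 8*6))/((15 + 15) + 5²))*31)*18 = (((-11 + (2 + 48))/(30 + 25))*31)*18 = (((-11 + 50)/55)*31)*18 = ((39*(1/55))*31)*18 = ((39/55)*31)*18 = (1209/55)*18 = 21762/55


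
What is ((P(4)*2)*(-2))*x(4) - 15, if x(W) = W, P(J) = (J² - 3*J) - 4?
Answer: -15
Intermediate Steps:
P(J) = -4 + J² - 3*J
((P(4)*2)*(-2))*x(4) - 15 = (((-4 + 4² - 3*4)*2)*(-2))*4 - 15 = (((-4 + 16 - 12)*2)*(-2))*4 - 15 = ((0*2)*(-2))*4 - 15 = (0*(-2))*4 - 15 = 0*4 - 15 = 0 - 15 = -15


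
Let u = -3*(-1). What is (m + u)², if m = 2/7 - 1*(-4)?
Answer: 2601/49 ≈ 53.082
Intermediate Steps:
u = 3
m = 30/7 (m = 2*(⅐) + 4 = 2/7 + 4 = 30/7 ≈ 4.2857)
(m + u)² = (30/7 + 3)² = (51/7)² = 2601/49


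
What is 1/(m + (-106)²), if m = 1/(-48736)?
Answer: 48736/547597695 ≈ 8.9000e-5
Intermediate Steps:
m = -1/48736 ≈ -2.0519e-5
1/(m + (-106)²) = 1/(-1/48736 + (-106)²) = 1/(-1/48736 + 11236) = 1/(547597695/48736) = 48736/547597695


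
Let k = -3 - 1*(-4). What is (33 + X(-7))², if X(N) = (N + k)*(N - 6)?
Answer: 12321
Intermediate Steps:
k = 1 (k = -3 + 4 = 1)
X(N) = (1 + N)*(-6 + N) (X(N) = (N + 1)*(N - 6) = (1 + N)*(-6 + N))
(33 + X(-7))² = (33 + (-6 + (-7)² - 5*(-7)))² = (33 + (-6 + 49 + 35))² = (33 + 78)² = 111² = 12321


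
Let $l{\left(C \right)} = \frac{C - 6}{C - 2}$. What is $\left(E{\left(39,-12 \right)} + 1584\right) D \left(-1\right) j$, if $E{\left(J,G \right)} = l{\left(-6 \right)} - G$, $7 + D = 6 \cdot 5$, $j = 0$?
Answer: $0$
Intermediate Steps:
$l{\left(C \right)} = \frac{-6 + C}{-2 + C}$
$D = 23$ ($D = -7 + 6 \cdot 5 = -7 + 30 = 23$)
$E{\left(J,G \right)} = \frac{3}{2} - G$ ($E{\left(J,G \right)} = \frac{-6 - 6}{-2 - 6} - G = \frac{1}{-8} \left(-12\right) - G = \left(- \frac{1}{8}\right) \left(-12\right) - G = \frac{3}{2} - G$)
$\left(E{\left(39,-12 \right)} + 1584\right) D \left(-1\right) j = \left(\left(\frac{3}{2} - -12\right) + 1584\right) 23 \left(-1\right) 0 = \left(\left(\frac{3}{2} + 12\right) + 1584\right) \left(\left(-23\right) 0\right) = \left(\frac{27}{2} + 1584\right) 0 = \frac{3195}{2} \cdot 0 = 0$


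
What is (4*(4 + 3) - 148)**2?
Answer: 14400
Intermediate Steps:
(4*(4 + 3) - 148)**2 = (4*7 - 148)**2 = (28 - 148)**2 = (-120)**2 = 14400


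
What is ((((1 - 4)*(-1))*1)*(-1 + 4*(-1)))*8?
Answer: -120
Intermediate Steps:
((((1 - 4)*(-1))*1)*(-1 + 4*(-1)))*8 = ((-3*(-1)*1)*(-1 - 4))*8 = ((3*1)*(-5))*8 = (3*(-5))*8 = -15*8 = -120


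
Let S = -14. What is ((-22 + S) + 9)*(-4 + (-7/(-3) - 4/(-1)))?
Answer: -63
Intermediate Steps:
((-22 + S) + 9)*(-4 + (-7/(-3) - 4/(-1))) = ((-22 - 14) + 9)*(-4 + (-7/(-3) - 4/(-1))) = (-36 + 9)*(-4 + (-7*(-⅓) - 4*(-1))) = -27*(-4 + (7/3 + 4)) = -27*(-4 + 19/3) = -27*7/3 = -63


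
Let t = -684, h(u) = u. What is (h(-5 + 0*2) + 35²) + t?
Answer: 536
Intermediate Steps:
(h(-5 + 0*2) + 35²) + t = ((-5 + 0*2) + 35²) - 684 = ((-5 + 0) + 1225) - 684 = (-5 + 1225) - 684 = 1220 - 684 = 536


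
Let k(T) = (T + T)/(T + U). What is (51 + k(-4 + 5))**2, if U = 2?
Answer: 24025/9 ≈ 2669.4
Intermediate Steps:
k(T) = 2*T/(2 + T) (k(T) = (T + T)/(T + 2) = (2*T)/(2 + T) = 2*T/(2 + T))
(51 + k(-4 + 5))**2 = (51 + 2*(-4 + 5)/(2 + (-4 + 5)))**2 = (51 + 2*1/(2 + 1))**2 = (51 + 2*1/3)**2 = (51 + 2*1*(1/3))**2 = (51 + 2/3)**2 = (155/3)**2 = 24025/9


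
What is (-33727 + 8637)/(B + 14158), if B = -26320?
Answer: 12545/6081 ≈ 2.0630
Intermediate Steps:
(-33727 + 8637)/(B + 14158) = (-33727 + 8637)/(-26320 + 14158) = -25090/(-12162) = -25090*(-1/12162) = 12545/6081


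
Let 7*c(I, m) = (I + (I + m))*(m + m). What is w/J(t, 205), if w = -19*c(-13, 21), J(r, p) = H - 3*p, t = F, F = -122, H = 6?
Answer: -190/203 ≈ -0.93596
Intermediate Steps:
t = -122
c(I, m) = 2*m*(m + 2*I)/7 (c(I, m) = ((I + (I + m))*(m + m))/7 = ((m + 2*I)*(2*m))/7 = (2*m*(m + 2*I))/7 = 2*m*(m + 2*I)/7)
J(r, p) = 6 - 3*p
w = 570 (w = -38*21*(21 + 2*(-13))/7 = -38*21*(21 - 26)/7 = -38*21*(-5)/7 = -19*(-30) = 570)
w/J(t, 205) = 570/(6 - 3*205) = 570/(6 - 615) = 570/(-609) = 570*(-1/609) = -190/203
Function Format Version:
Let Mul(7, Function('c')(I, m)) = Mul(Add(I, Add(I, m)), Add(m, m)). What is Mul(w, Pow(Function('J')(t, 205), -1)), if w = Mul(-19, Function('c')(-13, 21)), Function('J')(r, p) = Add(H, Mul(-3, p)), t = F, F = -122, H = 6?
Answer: Rational(-190, 203) ≈ -0.93596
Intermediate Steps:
t = -122
Function('c')(I, m) = Mul(Rational(2, 7), m, Add(m, Mul(2, I))) (Function('c')(I, m) = Mul(Rational(1, 7), Mul(Add(I, Add(I, m)), Add(m, m))) = Mul(Rational(1, 7), Mul(Add(m, Mul(2, I)), Mul(2, m))) = Mul(Rational(1, 7), Mul(2, m, Add(m, Mul(2, I)))) = Mul(Rational(2, 7), m, Add(m, Mul(2, I))))
Function('J')(r, p) = Add(6, Mul(-3, p))
w = 570 (w = Mul(-19, Mul(Rational(2, 7), 21, Add(21, Mul(2, -13)))) = Mul(-19, Mul(Rational(2, 7), 21, Add(21, -26))) = Mul(-19, Mul(Rational(2, 7), 21, -5)) = Mul(-19, -30) = 570)
Mul(w, Pow(Function('J')(t, 205), -1)) = Mul(570, Pow(Add(6, Mul(-3, 205)), -1)) = Mul(570, Pow(Add(6, -615), -1)) = Mul(570, Pow(-609, -1)) = Mul(570, Rational(-1, 609)) = Rational(-190, 203)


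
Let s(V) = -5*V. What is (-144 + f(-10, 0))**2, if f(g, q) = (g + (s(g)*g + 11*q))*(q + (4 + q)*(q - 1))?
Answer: 3594816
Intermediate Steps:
f(g, q) = (q + (-1 + q)*(4 + q))*(g - 5*g**2 + 11*q) (f(g, q) = (g + ((-5*g)*g + 11*q))*(q + (4 + q)*(q - 1)) = (g + (-5*g**2 + 11*q))*(q + (4 + q)*(-1 + q)) = (g - 5*g**2 + 11*q)*(q + (-1 + q)*(4 + q)) = (q + (-1 + q)*(4 + q))*(g - 5*g**2 + 11*q))
(-144 + f(-10, 0))**2 = (-144 + (-44*0 - 4*(-10) + 11*0**3 + 20*(-10)**2 + 44*0**2 - 10*0**2 - 20*0*(-10)**2 - 5*(-10)**2*0**2 + 4*(-10)*0))**2 = (-144 + (0 + 40 + 11*0 + 20*100 + 44*0 - 10*0 - 20*0*100 - 5*100*0 + 0))**2 = (-144 + (0 + 40 + 0 + 2000 + 0 + 0 + 0 + 0 + 0))**2 = (-144 + 2040)**2 = 1896**2 = 3594816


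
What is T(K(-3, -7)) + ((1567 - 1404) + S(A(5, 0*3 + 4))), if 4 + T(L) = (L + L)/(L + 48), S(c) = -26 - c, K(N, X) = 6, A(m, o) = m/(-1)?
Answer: 1244/9 ≈ 138.22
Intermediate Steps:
A(m, o) = -m (A(m, o) = m*(-1) = -m)
T(L) = -4 + 2*L/(48 + L) (T(L) = -4 + (L + L)/(L + 48) = -4 + (2*L)/(48 + L) = -4 + 2*L/(48 + L))
T(K(-3, -7)) + ((1567 - 1404) + S(A(5, 0*3 + 4))) = 2*(-96 - 1*6)/(48 + 6) + ((1567 - 1404) + (-26 - (-1)*5)) = 2*(-96 - 6)/54 + (163 + (-26 - 1*(-5))) = 2*(1/54)*(-102) + (163 + (-26 + 5)) = -34/9 + (163 - 21) = -34/9 + 142 = 1244/9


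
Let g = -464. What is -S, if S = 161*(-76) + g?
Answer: 12700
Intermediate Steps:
S = -12700 (S = 161*(-76) - 464 = -12236 - 464 = -12700)
-S = -1*(-12700) = 12700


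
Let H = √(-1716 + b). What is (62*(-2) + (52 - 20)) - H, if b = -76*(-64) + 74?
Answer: -92 - 3*√358 ≈ -148.76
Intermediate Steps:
b = 4938 (b = 4864 + 74 = 4938)
H = 3*√358 (H = √(-1716 + 4938) = √3222 = 3*√358 ≈ 56.763)
(62*(-2) + (52 - 20)) - H = (62*(-2) + (52 - 20)) - 3*√358 = (-124 + 32) - 3*√358 = -92 - 3*√358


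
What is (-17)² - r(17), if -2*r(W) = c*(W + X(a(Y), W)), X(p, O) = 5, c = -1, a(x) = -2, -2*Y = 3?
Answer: 278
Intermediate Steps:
Y = -3/2 (Y = -½*3 = -3/2 ≈ -1.5000)
r(W) = 5/2 + W/2 (r(W) = -(-1)*(W + 5)/2 = -(-1)*(5 + W)/2 = -(-5 - W)/2 = 5/2 + W/2)
(-17)² - r(17) = (-17)² - (5/2 + (½)*17) = 289 - (5/2 + 17/2) = 289 - 1*11 = 289 - 11 = 278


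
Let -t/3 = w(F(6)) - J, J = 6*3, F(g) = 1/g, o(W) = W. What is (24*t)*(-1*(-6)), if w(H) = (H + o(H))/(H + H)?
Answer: 7344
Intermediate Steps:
J = 18
w(H) = 1 (w(H) = (H + H)/(H + H) = (2*H)/((2*H)) = (2*H)*(1/(2*H)) = 1)
t = 51 (t = -3*(1 - 1*18) = -3*(1 - 18) = -3*(-17) = 51)
(24*t)*(-1*(-6)) = (24*51)*(-1*(-6)) = 1224*6 = 7344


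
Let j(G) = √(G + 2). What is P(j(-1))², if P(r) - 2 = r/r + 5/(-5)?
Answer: 4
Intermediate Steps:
j(G) = √(2 + G)
P(r) = 2 (P(r) = 2 + (r/r + 5/(-5)) = 2 + (1 + 5*(-⅕)) = 2 + (1 - 1) = 2 + 0 = 2)
P(j(-1))² = 2² = 4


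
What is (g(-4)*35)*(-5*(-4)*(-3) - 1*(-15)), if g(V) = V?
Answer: 6300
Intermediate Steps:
(g(-4)*35)*(-5*(-4)*(-3) - 1*(-15)) = (-4*35)*(-5*(-4)*(-3) - 1*(-15)) = -140*(20*(-3) + 15) = -140*(-60 + 15) = -140*(-45) = 6300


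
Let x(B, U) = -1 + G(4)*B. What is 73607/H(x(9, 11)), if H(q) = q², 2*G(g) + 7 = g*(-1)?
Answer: 294428/10201 ≈ 28.863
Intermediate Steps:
G(g) = -7/2 - g/2 (G(g) = -7/2 + (g*(-1))/2 = -7/2 + (-g)/2 = -7/2 - g/2)
x(B, U) = -1 - 11*B/2 (x(B, U) = -1 + (-7/2 - ½*4)*B = -1 + (-7/2 - 2)*B = -1 - 11*B/2)
73607/H(x(9, 11)) = 73607/((-1 - 11/2*9)²) = 73607/((-1 - 99/2)²) = 73607/((-101/2)²) = 73607/(10201/4) = 73607*(4/10201) = 294428/10201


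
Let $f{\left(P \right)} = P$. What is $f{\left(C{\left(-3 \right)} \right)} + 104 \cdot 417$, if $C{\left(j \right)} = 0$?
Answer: $43368$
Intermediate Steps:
$f{\left(C{\left(-3 \right)} \right)} + 104 \cdot 417 = 0 + 104 \cdot 417 = 0 + 43368 = 43368$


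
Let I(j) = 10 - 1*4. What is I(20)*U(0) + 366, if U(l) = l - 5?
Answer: 336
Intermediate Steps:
I(j) = 6 (I(j) = 10 - 4 = 6)
U(l) = -5 + l
I(20)*U(0) + 366 = 6*(-5 + 0) + 366 = 6*(-5) + 366 = -30 + 366 = 336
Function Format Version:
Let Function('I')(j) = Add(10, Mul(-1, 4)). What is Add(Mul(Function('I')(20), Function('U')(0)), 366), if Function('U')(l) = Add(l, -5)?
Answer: 336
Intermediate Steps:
Function('I')(j) = 6 (Function('I')(j) = Add(10, -4) = 6)
Function('U')(l) = Add(-5, l)
Add(Mul(Function('I')(20), Function('U')(0)), 366) = Add(Mul(6, Add(-5, 0)), 366) = Add(Mul(6, -5), 366) = Add(-30, 366) = 336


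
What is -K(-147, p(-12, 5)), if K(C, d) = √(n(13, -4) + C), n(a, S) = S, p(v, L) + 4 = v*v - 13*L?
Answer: -I*√151 ≈ -12.288*I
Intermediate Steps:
p(v, L) = -4 + v² - 13*L (p(v, L) = -4 + (v*v - 13*L) = -4 + (v² - 13*L) = -4 + v² - 13*L)
K(C, d) = √(-4 + C)
-K(-147, p(-12, 5)) = -√(-4 - 147) = -√(-151) = -I*√151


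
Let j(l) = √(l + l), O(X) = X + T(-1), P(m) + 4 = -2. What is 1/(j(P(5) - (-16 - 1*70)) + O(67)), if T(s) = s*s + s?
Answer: 67/4329 - 4*√10/4329 ≈ 0.012555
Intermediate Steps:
T(s) = s + s² (T(s) = s² + s = s + s²)
P(m) = -6 (P(m) = -4 - 2 = -6)
O(X) = X (O(X) = X - (1 - 1) = X - 1*0 = X + 0 = X)
j(l) = √2*√l (j(l) = √(2*l) = √2*√l)
1/(j(P(5) - (-16 - 1*70)) + O(67)) = 1/(√2*√(-6 - (-16 - 1*70)) + 67) = 1/(√2*√(-6 - (-16 - 70)) + 67) = 1/(√2*√(-6 - 1*(-86)) + 67) = 1/(√2*√(-6 + 86) + 67) = 1/(√2*√80 + 67) = 1/(√2*(4*√5) + 67) = 1/(4*√10 + 67) = 1/(67 + 4*√10)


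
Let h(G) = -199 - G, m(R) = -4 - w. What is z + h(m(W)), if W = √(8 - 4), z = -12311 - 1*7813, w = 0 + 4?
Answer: -20315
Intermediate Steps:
w = 4
z = -20124 (z = -12311 - 7813 = -20124)
W = 2 (W = √4 = 2)
m(R) = -8 (m(R) = -4 - 1*4 = -4 - 4 = -8)
z + h(m(W)) = -20124 + (-199 - 1*(-8)) = -20124 + (-199 + 8) = -20124 - 191 = -20315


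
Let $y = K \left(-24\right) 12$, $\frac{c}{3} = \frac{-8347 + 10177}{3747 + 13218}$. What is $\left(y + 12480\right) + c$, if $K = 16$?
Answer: $\frac{2967866}{377} \approx 7872.3$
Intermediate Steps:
$c = \frac{122}{377}$ ($c = 3 \frac{-8347 + 10177}{3747 + 13218} = 3 \cdot \frac{1830}{16965} = 3 \cdot 1830 \cdot \frac{1}{16965} = 3 \cdot \frac{122}{1131} = \frac{122}{377} \approx 0.32361$)
$y = -4608$ ($y = 16 \left(-24\right) 12 = \left(-384\right) 12 = -4608$)
$\left(y + 12480\right) + c = \left(-4608 + 12480\right) + \frac{122}{377} = 7872 + \frac{122}{377} = \frac{2967866}{377}$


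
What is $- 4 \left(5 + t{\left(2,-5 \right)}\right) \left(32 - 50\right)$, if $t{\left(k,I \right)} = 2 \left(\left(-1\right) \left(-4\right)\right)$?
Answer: $936$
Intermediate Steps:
$t{\left(k,I \right)} = 8$ ($t{\left(k,I \right)} = 2 \cdot 4 = 8$)
$- 4 \left(5 + t{\left(2,-5 \right)}\right) \left(32 - 50\right) = - 4 \left(5 + 8\right) \left(32 - 50\right) = \left(-4\right) 13 \left(-18\right) = \left(-52\right) \left(-18\right) = 936$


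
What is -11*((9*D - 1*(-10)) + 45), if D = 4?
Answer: -1001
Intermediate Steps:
-11*((9*D - 1*(-10)) + 45) = -11*((9*4 - 1*(-10)) + 45) = -11*((36 + 10) + 45) = -11*(46 + 45) = -11*91 = -1001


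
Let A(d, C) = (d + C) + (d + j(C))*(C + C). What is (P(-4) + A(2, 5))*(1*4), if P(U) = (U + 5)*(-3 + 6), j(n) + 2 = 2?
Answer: 120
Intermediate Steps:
j(n) = 0 (j(n) = -2 + 2 = 0)
P(U) = 15 + 3*U (P(U) = (5 + U)*3 = 15 + 3*U)
A(d, C) = C + d + 2*C*d (A(d, C) = (d + C) + (d + 0)*(C + C) = (C + d) + d*(2*C) = (C + d) + 2*C*d = C + d + 2*C*d)
(P(-4) + A(2, 5))*(1*4) = ((15 + 3*(-4)) + (5 + 2 + 2*5*2))*(1*4) = ((15 - 12) + (5 + 2 + 20))*4 = (3 + 27)*4 = 30*4 = 120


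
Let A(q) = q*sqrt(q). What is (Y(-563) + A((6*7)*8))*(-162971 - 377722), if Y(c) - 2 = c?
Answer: 303328773 - 726691392*sqrt(21) ≈ -3.0268e+9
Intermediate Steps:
A(q) = q**(3/2)
Y(c) = 2 + c
(Y(-563) + A((6*7)*8))*(-162971 - 377722) = ((2 - 563) + ((6*7)*8)**(3/2))*(-162971 - 377722) = (-561 + (42*8)**(3/2))*(-540693) = (-561 + 336**(3/2))*(-540693) = (-561 + 1344*sqrt(21))*(-540693) = 303328773 - 726691392*sqrt(21)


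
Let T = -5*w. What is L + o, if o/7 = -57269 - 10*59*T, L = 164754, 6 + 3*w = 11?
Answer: -605137/3 ≈ -2.0171e+5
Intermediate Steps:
w = 5/3 (w = -2 + (⅓)*11 = -2 + 11/3 = 5/3 ≈ 1.6667)
T = -25/3 (T = -5*5/3 = -25/3 ≈ -8.3333)
o = -1099399/3 (o = 7*(-57269 - 10*59*(-25)/3) = 7*(-57269 - 590*(-25)/3) = 7*(-57269 - 1*(-14750/3)) = 7*(-57269 + 14750/3) = 7*(-157057/3) = -1099399/3 ≈ -3.6647e+5)
L + o = 164754 - 1099399/3 = -605137/3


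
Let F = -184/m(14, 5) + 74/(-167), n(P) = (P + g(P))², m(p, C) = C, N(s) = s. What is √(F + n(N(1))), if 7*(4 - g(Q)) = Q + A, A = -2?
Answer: I*√368771070/5845 ≈ 3.2854*I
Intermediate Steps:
g(Q) = 30/7 - Q/7 (g(Q) = 4 - (Q - 2)/7 = 4 - (-2 + Q)/7 = 4 + (2/7 - Q/7) = 30/7 - Q/7)
n(P) = (30/7 + 6*P/7)² (n(P) = (P + (30/7 - P/7))² = (30/7 + 6*P/7)²)
F = -31098/835 (F = -184/5 + 74/(-167) = -184*⅕ + 74*(-1/167) = -184/5 - 74/167 = -31098/835 ≈ -37.243)
√(F + n(N(1))) = √(-31098/835 + 36*(5 + 1)²/49) = √(-31098/835 + (36/49)*6²) = √(-31098/835 + (36/49)*36) = √(-31098/835 + 1296/49) = √(-441642/40915) = I*√368771070/5845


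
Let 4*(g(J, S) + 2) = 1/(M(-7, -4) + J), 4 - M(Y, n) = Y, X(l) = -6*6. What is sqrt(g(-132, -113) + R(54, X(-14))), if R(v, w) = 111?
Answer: sqrt(52755)/22 ≈ 10.440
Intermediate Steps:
X(l) = -36
M(Y, n) = 4 - Y
g(J, S) = -2 + 1/(4*(11 + J)) (g(J, S) = -2 + 1/(4*((4 - 1*(-7)) + J)) = -2 + 1/(4*((4 + 7) + J)) = -2 + 1/(4*(11 + J)))
sqrt(g(-132, -113) + R(54, X(-14))) = sqrt((-87 - 8*(-132))/(4*(11 - 132)) + 111) = sqrt((1/4)*(-87 + 1056)/(-121) + 111) = sqrt((1/4)*(-1/121)*969 + 111) = sqrt(-969/484 + 111) = sqrt(52755/484) = sqrt(52755)/22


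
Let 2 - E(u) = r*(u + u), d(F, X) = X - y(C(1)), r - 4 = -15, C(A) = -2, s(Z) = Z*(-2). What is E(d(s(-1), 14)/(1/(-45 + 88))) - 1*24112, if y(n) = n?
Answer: -8974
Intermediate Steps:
s(Z) = -2*Z
r = -11 (r = 4 - 15 = -11)
d(F, X) = 2 + X (d(F, X) = X - 1*(-2) = X + 2 = 2 + X)
E(u) = 2 + 22*u (E(u) = 2 - (-11)*(u + u) = 2 - (-11)*2*u = 2 - (-22)*u = 2 + 22*u)
E(d(s(-1), 14)/(1/(-45 + 88))) - 1*24112 = (2 + 22*((2 + 14)/(1/(-45 + 88)))) - 1*24112 = (2 + 22*(16/(1/43))) - 24112 = (2 + 22*(16*43)) - 24112 = (2 + 22*688) - 24112 = (2 + 15136) - 24112 = 15138 - 24112 = -8974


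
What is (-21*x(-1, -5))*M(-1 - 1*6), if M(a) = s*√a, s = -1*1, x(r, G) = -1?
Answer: -21*I*√7 ≈ -55.561*I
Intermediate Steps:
s = -1
M(a) = -√a
(-21*x(-1, -5))*M(-1 - 1*6) = (-21*(-1))*(-√(-1 - 1*6)) = 21*(-√(-1 - 6)) = 21*(-√(-7)) = 21*(-I*√7) = -21*I*√7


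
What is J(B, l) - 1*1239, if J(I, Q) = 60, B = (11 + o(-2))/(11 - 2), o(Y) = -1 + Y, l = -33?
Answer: -1179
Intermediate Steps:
B = 8/9 (B = (11 + (-1 - 2))/(11 - 2) = (11 - 3)/9 = 8*(1/9) = 8/9 ≈ 0.88889)
J(B, l) - 1*1239 = 60 - 1*1239 = 60 - 1239 = -1179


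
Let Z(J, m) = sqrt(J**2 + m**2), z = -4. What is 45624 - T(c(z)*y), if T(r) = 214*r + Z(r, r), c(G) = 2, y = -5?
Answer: 47764 - 10*sqrt(2) ≈ 47750.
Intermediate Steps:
T(r) = 214*r + sqrt(2)*sqrt(r**2) (T(r) = 214*r + sqrt(r**2 + r**2) = 214*r + sqrt(2*r**2) = 214*r + sqrt(2)*sqrt(r**2))
45624 - T(c(z)*y) = 45624 - (214*(2*(-5)) + sqrt(2)*sqrt((2*(-5))**2)) = 45624 - (214*(-10) + sqrt(2)*sqrt((-10)**2)) = 45624 - (-2140 + sqrt(2)*sqrt(100)) = 45624 - (-2140 + sqrt(2)*10) = 45624 - (-2140 + 10*sqrt(2)) = 45624 + (2140 - 10*sqrt(2)) = 47764 - 10*sqrt(2)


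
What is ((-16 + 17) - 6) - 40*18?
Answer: -725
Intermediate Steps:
((-16 + 17) - 6) - 40*18 = (1 - 6) - 720 = -5 - 720 = -725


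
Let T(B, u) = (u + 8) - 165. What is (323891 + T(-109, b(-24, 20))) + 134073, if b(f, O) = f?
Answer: 457783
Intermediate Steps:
T(B, u) = -157 + u (T(B, u) = (8 + u) - 165 = -157 + u)
(323891 + T(-109, b(-24, 20))) + 134073 = (323891 + (-157 - 24)) + 134073 = (323891 - 181) + 134073 = 323710 + 134073 = 457783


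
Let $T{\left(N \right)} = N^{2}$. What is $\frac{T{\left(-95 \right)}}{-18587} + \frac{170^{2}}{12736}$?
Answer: $\frac{105555475}{59181008} \approx 1.7836$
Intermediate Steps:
$\frac{T{\left(-95 \right)}}{-18587} + \frac{170^{2}}{12736} = \frac{\left(-95\right)^{2}}{-18587} + \frac{170^{2}}{12736} = 9025 \left(- \frac{1}{18587}\right) + 28900 \cdot \frac{1}{12736} = - \frac{9025}{18587} + \frac{7225}{3184} = \frac{105555475}{59181008}$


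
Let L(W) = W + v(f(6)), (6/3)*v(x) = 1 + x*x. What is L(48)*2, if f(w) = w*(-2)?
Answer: 241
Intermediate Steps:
f(w) = -2*w
v(x) = ½ + x²/2 (v(x) = (1 + x*x)/2 = (1 + x²)/2 = ½ + x²/2)
L(W) = 145/2 + W (L(W) = W + (½ + (-2*6)²/2) = W + (½ + (½)*(-12)²) = W + (½ + (½)*144) = W + (½ + 72) = W + 145/2 = 145/2 + W)
L(48)*2 = (145/2 + 48)*2 = (241/2)*2 = 241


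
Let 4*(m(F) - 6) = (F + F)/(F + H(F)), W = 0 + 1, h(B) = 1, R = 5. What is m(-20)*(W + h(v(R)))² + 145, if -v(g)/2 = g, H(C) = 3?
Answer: 2913/17 ≈ 171.35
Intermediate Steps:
v(g) = -2*g
W = 1
m(F) = 6 + F/(2*(3 + F)) (m(F) = 6 + ((F + F)/(F + 3))/4 = 6 + ((2*F)/(3 + F))/4 = 6 + (2*F/(3 + F))/4 = 6 + F/(2*(3 + F)))
m(-20)*(W + h(v(R)))² + 145 = ((36 + 13*(-20))/(2*(3 - 20)))*(1 + 1)² + 145 = ((½)*(36 - 260)/(-17))*2² + 145 = ((½)*(-1/17)*(-224))*4 + 145 = (112/17)*4 + 145 = 448/17 + 145 = 2913/17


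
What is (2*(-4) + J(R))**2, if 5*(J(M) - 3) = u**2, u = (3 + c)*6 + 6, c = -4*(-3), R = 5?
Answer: 84474481/25 ≈ 3.3790e+6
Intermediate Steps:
c = 12
u = 96 (u = (3 + 12)*6 + 6 = 15*6 + 6 = 90 + 6 = 96)
J(M) = 9231/5 (J(M) = 3 + (1/5)*96**2 = 3 + (1/5)*9216 = 3 + 9216/5 = 9231/5)
(2*(-4) + J(R))**2 = (2*(-4) + 9231/5)**2 = (-8 + 9231/5)**2 = (9191/5)**2 = 84474481/25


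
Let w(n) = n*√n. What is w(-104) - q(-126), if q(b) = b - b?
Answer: -208*I*√26 ≈ -1060.6*I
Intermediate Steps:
q(b) = 0
w(n) = n^(3/2)
w(-104) - q(-126) = (-104)^(3/2) - 1*0 = -208*I*√26 + 0 = -208*I*√26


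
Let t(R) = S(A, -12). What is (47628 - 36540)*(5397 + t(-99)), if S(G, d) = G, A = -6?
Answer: 59775408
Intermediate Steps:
t(R) = -6
(47628 - 36540)*(5397 + t(-99)) = (47628 - 36540)*(5397 - 6) = 11088*5391 = 59775408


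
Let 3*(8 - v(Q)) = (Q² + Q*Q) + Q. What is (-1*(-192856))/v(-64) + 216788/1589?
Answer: 104688175/1609657 ≈ 65.038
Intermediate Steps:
v(Q) = 8 - 2*Q²/3 - Q/3 (v(Q) = 8 - ((Q² + Q*Q) + Q)/3 = 8 - ((Q² + Q²) + Q)/3 = 8 - (2*Q² + Q)/3 = 8 - (Q + 2*Q²)/3 = 8 + (-2*Q²/3 - Q/3) = 8 - 2*Q²/3 - Q/3)
(-1*(-192856))/v(-64) + 216788/1589 = (-1*(-192856))/(8 - ⅔*(-64)² - ⅓*(-64)) + 216788/1589 = 192856/(8 - ⅔*4096 + 64/3) + 216788*(1/1589) = 192856/(8 - 8192/3 + 64/3) + 216788/1589 = 192856/(-8104/3) + 216788/1589 = 192856*(-3/8104) + 216788/1589 = -72321/1013 + 216788/1589 = 104688175/1609657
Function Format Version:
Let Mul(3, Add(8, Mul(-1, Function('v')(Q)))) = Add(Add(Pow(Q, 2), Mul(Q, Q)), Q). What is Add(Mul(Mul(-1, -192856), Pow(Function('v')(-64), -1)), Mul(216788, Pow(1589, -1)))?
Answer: Rational(104688175, 1609657) ≈ 65.038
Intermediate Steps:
Function('v')(Q) = Add(8, Mul(Rational(-2, 3), Pow(Q, 2)), Mul(Rational(-1, 3), Q)) (Function('v')(Q) = Add(8, Mul(Rational(-1, 3), Add(Add(Pow(Q, 2), Mul(Q, Q)), Q))) = Add(8, Mul(Rational(-1, 3), Add(Add(Pow(Q, 2), Pow(Q, 2)), Q))) = Add(8, Mul(Rational(-1, 3), Add(Mul(2, Pow(Q, 2)), Q))) = Add(8, Mul(Rational(-1, 3), Add(Q, Mul(2, Pow(Q, 2))))) = Add(8, Add(Mul(Rational(-2, 3), Pow(Q, 2)), Mul(Rational(-1, 3), Q))) = Add(8, Mul(Rational(-2, 3), Pow(Q, 2)), Mul(Rational(-1, 3), Q)))
Add(Mul(Mul(-1, -192856), Pow(Function('v')(-64), -1)), Mul(216788, Pow(1589, -1))) = Add(Mul(Mul(-1, -192856), Pow(Add(8, Mul(Rational(-2, 3), Pow(-64, 2)), Mul(Rational(-1, 3), -64)), -1)), Mul(216788, Pow(1589, -1))) = Add(Mul(192856, Pow(Add(8, Mul(Rational(-2, 3), 4096), Rational(64, 3)), -1)), Mul(216788, Rational(1, 1589))) = Add(Mul(192856, Pow(Add(8, Rational(-8192, 3), Rational(64, 3)), -1)), Rational(216788, 1589)) = Add(Mul(192856, Pow(Rational(-8104, 3), -1)), Rational(216788, 1589)) = Add(Mul(192856, Rational(-3, 8104)), Rational(216788, 1589)) = Add(Rational(-72321, 1013), Rational(216788, 1589)) = Rational(104688175, 1609657)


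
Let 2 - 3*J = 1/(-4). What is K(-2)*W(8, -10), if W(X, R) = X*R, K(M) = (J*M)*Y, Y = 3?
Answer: 360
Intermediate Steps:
J = ¾ (J = ⅔ - ⅓/(-4) = ⅔ - ⅓*(-¼) = ⅔ + 1/12 = ¾ ≈ 0.75000)
K(M) = 9*M/4 (K(M) = (3*M/4)*3 = 9*M/4)
W(X, R) = R*X
K(-2)*W(8, -10) = ((9/4)*(-2))*(-10*8) = -9/2*(-80) = 360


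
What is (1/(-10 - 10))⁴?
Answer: 1/160000 ≈ 6.2500e-6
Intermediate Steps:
(1/(-10 - 10))⁴ = (1/(-20))⁴ = (-1/20)⁴ = 1/160000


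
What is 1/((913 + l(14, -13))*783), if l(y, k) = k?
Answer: 1/704700 ≈ 1.4190e-6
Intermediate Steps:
1/((913 + l(14, -13))*783) = 1/((913 - 13)*783) = (1/783)/900 = (1/900)*(1/783) = 1/704700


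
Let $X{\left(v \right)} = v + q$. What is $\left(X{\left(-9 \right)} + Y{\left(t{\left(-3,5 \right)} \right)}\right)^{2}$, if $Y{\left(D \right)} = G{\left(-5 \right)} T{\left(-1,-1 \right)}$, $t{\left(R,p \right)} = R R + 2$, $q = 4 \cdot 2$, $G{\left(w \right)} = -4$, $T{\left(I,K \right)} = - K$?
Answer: $25$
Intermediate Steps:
$q = 8$
$t{\left(R,p \right)} = 2 + R^{2}$ ($t{\left(R,p \right)} = R^{2} + 2 = 2 + R^{2}$)
$X{\left(v \right)} = 8 + v$ ($X{\left(v \right)} = v + 8 = 8 + v$)
$Y{\left(D \right)} = -4$ ($Y{\left(D \right)} = - 4 \left(\left(-1\right) \left(-1\right)\right) = \left(-4\right) 1 = -4$)
$\left(X{\left(-9 \right)} + Y{\left(t{\left(-3,5 \right)} \right)}\right)^{2} = \left(\left(8 - 9\right) - 4\right)^{2} = \left(-1 - 4\right)^{2} = \left(-5\right)^{2} = 25$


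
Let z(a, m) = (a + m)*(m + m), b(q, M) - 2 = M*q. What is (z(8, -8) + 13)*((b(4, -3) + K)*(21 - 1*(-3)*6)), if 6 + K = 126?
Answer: 55770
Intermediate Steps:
b(q, M) = 2 + M*q
K = 120 (K = -6 + 126 = 120)
z(a, m) = 2*m*(a + m) (z(a, m) = (a + m)*(2*m) = 2*m*(a + m))
(z(8, -8) + 13)*((b(4, -3) + K)*(21 - 1*(-3)*6)) = (2*(-8)*(8 - 8) + 13)*(((2 - 3*4) + 120)*(21 - 1*(-3)*6)) = (2*(-8)*0 + 13)*(((2 - 12) + 120)*(21 + 3*6)) = (0 + 13)*((-10 + 120)*(21 + 18)) = 13*(110*39) = 13*4290 = 55770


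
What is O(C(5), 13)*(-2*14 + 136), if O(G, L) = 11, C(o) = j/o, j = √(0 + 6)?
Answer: 1188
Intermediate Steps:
j = √6 ≈ 2.4495
C(o) = √6/o
O(C(5), 13)*(-2*14 + 136) = 11*(-2*14 + 136) = 11*(-28 + 136) = 11*108 = 1188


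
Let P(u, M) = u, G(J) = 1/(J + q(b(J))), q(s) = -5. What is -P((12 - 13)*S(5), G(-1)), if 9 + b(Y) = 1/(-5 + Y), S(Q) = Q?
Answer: 5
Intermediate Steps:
b(Y) = -9 + 1/(-5 + Y)
G(J) = 1/(-5 + J) (G(J) = 1/(J - 5) = 1/(-5 + J))
-P((12 - 13)*S(5), G(-1)) = -(12 - 13)*5 = -(-1)*5 = -1*(-5) = 5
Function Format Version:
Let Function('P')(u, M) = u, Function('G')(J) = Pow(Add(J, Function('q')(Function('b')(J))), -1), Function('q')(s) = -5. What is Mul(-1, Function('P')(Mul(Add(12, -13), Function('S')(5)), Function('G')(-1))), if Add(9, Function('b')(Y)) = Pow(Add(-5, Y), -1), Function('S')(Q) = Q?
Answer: 5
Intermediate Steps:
Function('b')(Y) = Add(-9, Pow(Add(-5, Y), -1))
Function('G')(J) = Pow(Add(-5, J), -1) (Function('G')(J) = Pow(Add(J, -5), -1) = Pow(Add(-5, J), -1))
Mul(-1, Function('P')(Mul(Add(12, -13), Function('S')(5)), Function('G')(-1))) = Mul(-1, Mul(Add(12, -13), 5)) = Mul(-1, Mul(-1, 5)) = Mul(-1, -5) = 5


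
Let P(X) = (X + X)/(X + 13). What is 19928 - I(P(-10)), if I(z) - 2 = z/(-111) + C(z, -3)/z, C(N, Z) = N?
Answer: 6635005/333 ≈ 19925.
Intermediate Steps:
P(X) = 2*X/(13 + X) (P(X) = (2*X)/(13 + X) = 2*X/(13 + X))
I(z) = 3 - z/111 (I(z) = 2 + (z/(-111) + z/z) = 2 + (z*(-1/111) + 1) = 2 + (-z/111 + 1) = 2 + (1 - z/111) = 3 - z/111)
19928 - I(P(-10)) = 19928 - (3 - 2*(-10)/(111*(13 - 10))) = 19928 - (3 - 2*(-10)/(111*3)) = 19928 - (3 - 1/111*(-20/3)) = 19928 - (3 + 20/333) = 19928 - 1*1019/333 = 19928 - 1019/333 = 6635005/333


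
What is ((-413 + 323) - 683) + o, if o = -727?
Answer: -1500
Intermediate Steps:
((-413 + 323) - 683) + o = ((-413 + 323) - 683) - 727 = (-90 - 683) - 727 = -773 - 727 = -1500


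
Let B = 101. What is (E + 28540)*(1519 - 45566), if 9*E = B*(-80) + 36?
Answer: -10959598352/9 ≈ -1.2177e+9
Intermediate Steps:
E = -8044/9 (E = (101*(-80) + 36)/9 = (-8080 + 36)/9 = (1/9)*(-8044) = -8044/9 ≈ -893.78)
(E + 28540)*(1519 - 45566) = (-8044/9 + 28540)*(1519 - 45566) = (248816/9)*(-44047) = -10959598352/9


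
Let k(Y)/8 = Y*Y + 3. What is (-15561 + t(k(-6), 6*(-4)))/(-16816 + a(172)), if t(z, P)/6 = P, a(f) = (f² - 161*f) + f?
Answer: 15705/14752 ≈ 1.0646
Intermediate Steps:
a(f) = f² - 160*f
k(Y) = 24 + 8*Y² (k(Y) = 8*(Y*Y + 3) = 8*(Y² + 3) = 8*(3 + Y²) = 24 + 8*Y²)
t(z, P) = 6*P
(-15561 + t(k(-6), 6*(-4)))/(-16816 + a(172)) = (-15561 + 6*(6*(-4)))/(-16816 + 172*(-160 + 172)) = (-15561 + 6*(-24))/(-16816 + 172*12) = (-15561 - 144)/(-16816 + 2064) = -15705/(-14752) = -15705*(-1/14752) = 15705/14752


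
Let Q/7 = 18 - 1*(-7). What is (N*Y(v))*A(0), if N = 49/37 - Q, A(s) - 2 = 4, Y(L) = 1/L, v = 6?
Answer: -6426/37 ≈ -173.68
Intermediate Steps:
Q = 175 (Q = 7*(18 - 1*(-7)) = 7*(18 + 7) = 7*25 = 175)
A(s) = 6 (A(s) = 2 + 4 = 6)
N = -6426/37 (N = 49/37 - 1*175 = 49*(1/37) - 175 = 49/37 - 175 = -6426/37 ≈ -173.68)
(N*Y(v))*A(0) = -6426/37/6*6 = -6426/37*⅙*6 = -1071/37*6 = -6426/37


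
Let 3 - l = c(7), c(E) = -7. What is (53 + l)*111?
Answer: 6993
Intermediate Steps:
l = 10 (l = 3 - 1*(-7) = 3 + 7 = 10)
(53 + l)*111 = (53 + 10)*111 = 63*111 = 6993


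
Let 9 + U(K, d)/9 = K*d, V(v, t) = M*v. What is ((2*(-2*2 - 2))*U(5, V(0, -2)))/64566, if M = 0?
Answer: 54/3587 ≈ 0.015054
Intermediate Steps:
V(v, t) = 0 (V(v, t) = 0*v = 0)
U(K, d) = -81 + 9*K*d (U(K, d) = -81 + 9*(K*d) = -81 + 9*K*d)
((2*(-2*2 - 2))*U(5, V(0, -2)))/64566 = ((2*(-2*2 - 2))*(-81 + 9*5*0))/64566 = ((2*(-4 - 2))*(-81 + 0))*(1/64566) = ((2*(-6))*(-81))*(1/64566) = -12*(-81)*(1/64566) = 972*(1/64566) = 54/3587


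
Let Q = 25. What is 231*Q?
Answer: 5775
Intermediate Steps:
231*Q = 231*25 = 5775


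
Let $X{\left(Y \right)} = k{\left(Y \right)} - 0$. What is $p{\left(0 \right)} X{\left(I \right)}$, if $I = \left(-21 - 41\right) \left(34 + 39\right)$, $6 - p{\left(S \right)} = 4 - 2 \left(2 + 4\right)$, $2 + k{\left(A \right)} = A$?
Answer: $-63392$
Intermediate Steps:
$k{\left(A \right)} = -2 + A$
$p{\left(S \right)} = 14$ ($p{\left(S \right)} = 6 - \left(4 - 2 \left(2 + 4\right)\right) = 6 - \left(4 - 12\right) = 6 - -8 = 6 + 8 = 14$)
$I = -4526$ ($I = \left(-62\right) 73 = -4526$)
$X{\left(Y \right)} = -2 + Y$ ($X{\left(Y \right)} = \left(-2 + Y\right) - 0 = \left(-2 + Y\right) + 0 = -2 + Y$)
$p{\left(0 \right)} X{\left(I \right)} = 14 \left(-2 - 4526\right) = 14 \left(-4528\right) = -63392$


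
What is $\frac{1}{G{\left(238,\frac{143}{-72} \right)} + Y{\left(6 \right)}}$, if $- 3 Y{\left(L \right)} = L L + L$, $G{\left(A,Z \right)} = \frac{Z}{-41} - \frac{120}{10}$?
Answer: $- \frac{2952}{76609} \approx -0.038533$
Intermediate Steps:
$G{\left(A,Z \right)} = -12 - \frac{Z}{41}$ ($G{\left(A,Z \right)} = Z \left(- \frac{1}{41}\right) - 12 = - \frac{Z}{41} - 12 = -12 - \frac{Z}{41}$)
$Y{\left(L \right)} = - \frac{L}{3} - \frac{L^{2}}{3}$ ($Y{\left(L \right)} = - \frac{L L + L}{3} = - \frac{L^{2} + L}{3} = - \frac{L + L^{2}}{3} = - \frac{L}{3} - \frac{L^{2}}{3}$)
$\frac{1}{G{\left(238,\frac{143}{-72} \right)} + Y{\left(6 \right)}} = \frac{1}{\left(-12 - \frac{143 \frac{1}{-72}}{41}\right) - 2 \left(1 + 6\right)} = \frac{1}{\left(-12 - \frac{143 \left(- \frac{1}{72}\right)}{41}\right) - 2 \cdot 7} = \frac{1}{\left(-12 - - \frac{143}{2952}\right) - 14} = \frac{1}{\left(-12 + \frac{143}{2952}\right) - 14} = \frac{1}{- \frac{35281}{2952} - 14} = \frac{1}{- \frac{76609}{2952}} = - \frac{2952}{76609}$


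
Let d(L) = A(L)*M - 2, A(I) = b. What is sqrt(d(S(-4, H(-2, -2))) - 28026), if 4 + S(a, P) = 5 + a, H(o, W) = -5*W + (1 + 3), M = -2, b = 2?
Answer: 8*I*sqrt(438) ≈ 167.43*I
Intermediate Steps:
A(I) = 2
H(o, W) = 4 - 5*W (H(o, W) = -5*W + 4 = 4 - 5*W)
S(a, P) = 1 + a (S(a, P) = -4 + (5 + a) = 1 + a)
d(L) = -6 (d(L) = 2*(-2) - 2 = -4 - 2 = -6)
sqrt(d(S(-4, H(-2, -2))) - 28026) = sqrt(-6 - 28026) = sqrt(-28032) = 8*I*sqrt(438)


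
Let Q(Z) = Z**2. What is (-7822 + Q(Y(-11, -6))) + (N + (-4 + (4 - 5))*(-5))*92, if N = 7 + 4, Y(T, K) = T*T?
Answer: 10131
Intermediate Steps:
Y(T, K) = T**2
N = 11
(-7822 + Q(Y(-11, -6))) + (N + (-4 + (4 - 5))*(-5))*92 = (-7822 + ((-11)**2)**2) + (11 + (-4 + (4 - 5))*(-5))*92 = (-7822 + 121**2) + (11 + (-4 - 1)*(-5))*92 = (-7822 + 14641) + (11 - 5*(-5))*92 = 6819 + (11 + 25)*92 = 6819 + 36*92 = 6819 + 3312 = 10131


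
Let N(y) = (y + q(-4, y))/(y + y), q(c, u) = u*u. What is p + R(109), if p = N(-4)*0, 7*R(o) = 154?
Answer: 22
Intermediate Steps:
R(o) = 22 (R(o) = (⅐)*154 = 22)
q(c, u) = u²
N(y) = (y + y²)/(2*y) (N(y) = (y + y²)/(y + y) = (y + y²)/((2*y)) = (y + y²)*(1/(2*y)) = (y + y²)/(2*y))
p = 0 (p = (½ + (½)*(-4))*0 = (½ - 2)*0 = -3/2*0 = 0)
p + R(109) = 0 + 22 = 22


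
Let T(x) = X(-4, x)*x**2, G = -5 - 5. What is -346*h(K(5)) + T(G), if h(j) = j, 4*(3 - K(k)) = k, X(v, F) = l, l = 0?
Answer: -1211/2 ≈ -605.50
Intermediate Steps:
X(v, F) = 0
K(k) = 3 - k/4
G = -10
T(x) = 0 (T(x) = 0*x**2 = 0)
-346*h(K(5)) + T(G) = -346*(3 - 1/4*5) + 0 = -346*(3 - 5/4) + 0 = -346*7/4 + 0 = -1211/2 + 0 = -1211/2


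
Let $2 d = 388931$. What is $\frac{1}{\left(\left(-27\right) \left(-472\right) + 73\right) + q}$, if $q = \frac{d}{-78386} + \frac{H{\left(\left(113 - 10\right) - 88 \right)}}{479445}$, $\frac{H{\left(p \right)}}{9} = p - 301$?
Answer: $\frac{25054517180}{321061455177919} \approx 7.8037 \cdot 10^{-5}$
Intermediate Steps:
$d = \frac{388931}{2}$ ($d = \frac{1}{2} \cdot 388931 = \frac{388931}{2} \approx 1.9447 \cdot 10^{5}$)
$H{\left(p \right)} = -2709 + 9 p$ ($H{\left(p \right)} = 9 \left(p - 301\right) = 9 \left(-301 + p\right) = -2709 + 9 p$)
$q = - \frac{62291518141}{25054517180}$ ($q = \frac{388931}{2 \left(-78386\right)} + \frac{-2709 + 9 \left(\left(113 - 10\right) - 88\right)}{479445} = \frac{388931}{2} \left(- \frac{1}{78386}\right) + \left(-2709 + 9 \left(103 - 88\right)\right) \frac{1}{479445} = - \frac{388931}{156772} + \left(-2709 + 9 \cdot 15\right) \frac{1}{479445} = - \frac{388931}{156772} + \left(-2709 + 135\right) \frac{1}{479445} = - \frac{388931}{156772} - \frac{858}{159815} = - \frac{62291518141}{25054517180} \approx -2.4862$)
$\frac{1}{\left(\left(-27\right) \left(-472\right) + 73\right) + q} = \frac{1}{\left(\left(-27\right) \left(-472\right) + 73\right) - \frac{62291518141}{25054517180}} = \frac{1}{\left(12744 + 73\right) - \frac{62291518141}{25054517180}} = \frac{1}{12817 - \frac{62291518141}{25054517180}} = \frac{1}{\frac{321061455177919}{25054517180}} = \frac{25054517180}{321061455177919}$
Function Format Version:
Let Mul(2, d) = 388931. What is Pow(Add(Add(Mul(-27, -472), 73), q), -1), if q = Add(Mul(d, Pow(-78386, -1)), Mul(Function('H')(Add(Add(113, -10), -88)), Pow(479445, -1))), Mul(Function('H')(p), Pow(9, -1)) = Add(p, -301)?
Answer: Rational(25054517180, 321061455177919) ≈ 7.8037e-5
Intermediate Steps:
d = Rational(388931, 2) (d = Mul(Rational(1, 2), 388931) = Rational(388931, 2) ≈ 1.9447e+5)
Function('H')(p) = Add(-2709, Mul(9, p)) (Function('H')(p) = Mul(9, Add(p, -301)) = Mul(9, Add(-301, p)) = Add(-2709, Mul(9, p)))
q = Rational(-62291518141, 25054517180) (q = Add(Mul(Rational(388931, 2), Pow(-78386, -1)), Mul(Add(-2709, Mul(9, Add(Add(113, -10), -88))), Pow(479445, -1))) = Add(Mul(Rational(388931, 2), Rational(-1, 78386)), Mul(Add(-2709, Mul(9, Add(103, -88))), Rational(1, 479445))) = Add(Rational(-388931, 156772), Mul(Add(-2709, Mul(9, 15)), Rational(1, 479445))) = Add(Rational(-388931, 156772), Mul(Add(-2709, 135), Rational(1, 479445))) = Add(Rational(-388931, 156772), Mul(-2574, Rational(1, 479445))) = Add(Rational(-388931, 156772), Rational(-858, 159815)) = Rational(-62291518141, 25054517180) ≈ -2.4862)
Pow(Add(Add(Mul(-27, -472), 73), q), -1) = Pow(Add(Add(Mul(-27, -472), 73), Rational(-62291518141, 25054517180)), -1) = Pow(Add(Add(12744, 73), Rational(-62291518141, 25054517180)), -1) = Pow(Add(12817, Rational(-62291518141, 25054517180)), -1) = Pow(Rational(321061455177919, 25054517180), -1) = Rational(25054517180, 321061455177919)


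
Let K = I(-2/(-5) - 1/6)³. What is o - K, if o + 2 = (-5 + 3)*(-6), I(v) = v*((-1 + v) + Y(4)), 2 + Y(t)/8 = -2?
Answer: 333092695841/729000000 ≈ 456.92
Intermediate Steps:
Y(t) = -32 (Y(t) = -16 + 8*(-2) = -16 - 16 = -32)
I(v) = v*(-33 + v) (I(v) = v*((-1 + v) - 32) = v*(-33 + v))
K = -325802695841/729000000 (K = ((-2/(-5) - 1/6)*(-33 + (-2/(-5) - 1/6)))³ = ((-2*(-⅕) - 1*⅙)*(-33 + (-2*(-⅕) - 1*⅙)))³ = ((⅖ - ⅙)*(-33 + (⅖ - ⅙)))³ = (7*(-33 + 7/30)/30)³ = ((7/30)*(-983/30))³ = (-6881/900)³ = -325802695841/729000000 ≈ -446.92)
o = 10 (o = -2 + (-5 + 3)*(-6) = -2 - 2*(-6) = -2 + 12 = 10)
o - K = 10 - 1*(-325802695841/729000000) = 10 + 325802695841/729000000 = 333092695841/729000000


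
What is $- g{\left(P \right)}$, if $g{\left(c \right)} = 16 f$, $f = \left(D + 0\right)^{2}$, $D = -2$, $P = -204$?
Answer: $-64$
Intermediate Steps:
$f = 4$ ($f = \left(-2 + 0\right)^{2} = \left(-2\right)^{2} = 4$)
$g{\left(c \right)} = 64$ ($g{\left(c \right)} = 16 \cdot 4 = 64$)
$- g{\left(P \right)} = \left(-1\right) 64 = -64$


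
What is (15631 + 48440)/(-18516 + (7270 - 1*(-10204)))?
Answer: -64071/1042 ≈ -61.488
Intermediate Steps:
(15631 + 48440)/(-18516 + (7270 - 1*(-10204))) = 64071/(-18516 + (7270 + 10204)) = 64071/(-18516 + 17474) = 64071/(-1042) = 64071*(-1/1042) = -64071/1042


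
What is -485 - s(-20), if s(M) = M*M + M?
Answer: -865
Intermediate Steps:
s(M) = M + M**2 (s(M) = M**2 + M = M + M**2)
-485 - s(-20) = -485 - (-20)*(1 - 20) = -485 - (-20)*(-19) = -485 - 1*380 = -485 - 380 = -865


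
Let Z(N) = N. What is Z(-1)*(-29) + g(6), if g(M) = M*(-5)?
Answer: -1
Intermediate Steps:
g(M) = -5*M
Z(-1)*(-29) + g(6) = -1*(-29) - 5*6 = 29 - 30 = -1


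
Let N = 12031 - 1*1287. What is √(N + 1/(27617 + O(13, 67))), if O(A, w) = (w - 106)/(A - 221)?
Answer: 2*√839121511578/17675 ≈ 103.65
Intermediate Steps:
O(A, w) = (-106 + w)/(-221 + A)
N = 10744 (N = 12031 - 1287 = 10744)
√(N + 1/(27617 + O(13, 67))) = √(10744 + 1/(27617 + (-106 + 67)/(-221 + 13))) = √(10744 + 1/(27617 - 39/(-208))) = √(10744 + 1/(27617 - 1/208*(-39))) = √(10744 + 1/(27617 + 3/16)) = √(10744 + 1/(441875/16)) = √(10744 + 16/441875) = √(4747505016/441875) = 2*√839121511578/17675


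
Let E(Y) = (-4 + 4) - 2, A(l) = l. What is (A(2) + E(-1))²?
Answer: 0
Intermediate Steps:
E(Y) = -2 (E(Y) = 0 - 2 = -2)
(A(2) + E(-1))² = (2 - 2)² = 0² = 0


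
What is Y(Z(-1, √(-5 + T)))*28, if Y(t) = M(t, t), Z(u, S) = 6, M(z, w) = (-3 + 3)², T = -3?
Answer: 0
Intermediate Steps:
M(z, w) = 0 (M(z, w) = 0² = 0)
Y(t) = 0
Y(Z(-1, √(-5 + T)))*28 = 0*28 = 0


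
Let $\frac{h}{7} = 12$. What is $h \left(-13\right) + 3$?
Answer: $-1089$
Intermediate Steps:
$h = 84$ ($h = 7 \cdot 12 = 84$)
$h \left(-13\right) + 3 = 84 \left(-13\right) + 3 = -1092 + 3 = -1089$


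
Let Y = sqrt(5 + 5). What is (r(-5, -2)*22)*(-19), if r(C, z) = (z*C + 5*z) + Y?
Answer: -418*sqrt(10) ≈ -1321.8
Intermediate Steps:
Y = sqrt(10) ≈ 3.1623
r(C, z) = sqrt(10) + 5*z + C*z (r(C, z) = (z*C + 5*z) + sqrt(10) = (C*z + 5*z) + sqrt(10) = (5*z + C*z) + sqrt(10) = sqrt(10) + 5*z + C*z)
(r(-5, -2)*22)*(-19) = ((sqrt(10) + 5*(-2) - 5*(-2))*22)*(-19) = ((sqrt(10) - 10 + 10)*22)*(-19) = (sqrt(10)*22)*(-19) = (22*sqrt(10))*(-19) = -418*sqrt(10)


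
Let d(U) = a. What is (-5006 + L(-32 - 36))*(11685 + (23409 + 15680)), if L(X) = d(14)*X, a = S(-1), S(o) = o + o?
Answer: -247269380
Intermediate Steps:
S(o) = 2*o
a = -2 (a = 2*(-1) = -2)
d(U) = -2
L(X) = -2*X
(-5006 + L(-32 - 36))*(11685 + (23409 + 15680)) = (-5006 - 2*(-32 - 36))*(11685 + (23409 + 15680)) = (-5006 - 2*(-68))*(11685 + 39089) = (-5006 + 136)*50774 = -4870*50774 = -247269380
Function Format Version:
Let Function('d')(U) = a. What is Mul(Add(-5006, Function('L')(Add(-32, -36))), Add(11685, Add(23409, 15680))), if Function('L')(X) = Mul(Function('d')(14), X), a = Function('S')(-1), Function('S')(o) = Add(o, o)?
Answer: -247269380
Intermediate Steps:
Function('S')(o) = Mul(2, o)
a = -2 (a = Mul(2, -1) = -2)
Function('d')(U) = -2
Function('L')(X) = Mul(-2, X)
Mul(Add(-5006, Function('L')(Add(-32, -36))), Add(11685, Add(23409, 15680))) = Mul(Add(-5006, Mul(-2, Add(-32, -36))), Add(11685, Add(23409, 15680))) = Mul(Add(-5006, Mul(-2, -68)), Add(11685, 39089)) = Mul(Add(-5006, 136), 50774) = Mul(-4870, 50774) = -247269380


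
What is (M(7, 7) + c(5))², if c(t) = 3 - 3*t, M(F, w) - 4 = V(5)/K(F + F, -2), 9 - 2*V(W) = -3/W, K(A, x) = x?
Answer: 2704/25 ≈ 108.16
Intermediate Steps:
V(W) = 9/2 + 3/(2*W) (V(W) = 9/2 - (-3)/(2*W) = 9/2 + 3/(2*W))
M(F, w) = 8/5 (M(F, w) = 4 + ((3/2)*(1 + 3*5)/5)/(-2) = 4 + ((3/2)*(⅕)*(1 + 15))*(-½) = 4 + ((3/2)*(⅕)*16)*(-½) = 4 + (24/5)*(-½) = 4 - 12/5 = 8/5)
(M(7, 7) + c(5))² = (8/5 + (3 - 3*5))² = (8/5 + (3 - 15))² = (8/5 - 12)² = (-52/5)² = 2704/25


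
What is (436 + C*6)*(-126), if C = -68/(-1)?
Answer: -106344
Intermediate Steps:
C = 68 (C = -68*(-1) = 68)
(436 + C*6)*(-126) = (436 + 68*6)*(-126) = (436 + 408)*(-126) = 844*(-126) = -106344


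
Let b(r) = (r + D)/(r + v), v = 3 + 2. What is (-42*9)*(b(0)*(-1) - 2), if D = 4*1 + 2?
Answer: 6048/5 ≈ 1209.6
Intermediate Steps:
D = 6 (D = 4 + 2 = 6)
v = 5
b(r) = (6 + r)/(5 + r) (b(r) = (r + 6)/(r + 5) = (6 + r)/(5 + r))
(-42*9)*(b(0)*(-1) - 2) = (-42*9)*(((6 + 0)/(5 + 0))*(-1) - 2) = -378*((6/5)*(-1) - 2) = -378*(-6/5 - 2) = -378*(-16/5) = 6048/5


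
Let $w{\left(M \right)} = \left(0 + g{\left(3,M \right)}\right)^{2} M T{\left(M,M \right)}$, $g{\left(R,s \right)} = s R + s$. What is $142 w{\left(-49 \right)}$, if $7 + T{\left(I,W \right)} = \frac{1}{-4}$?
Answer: $1937914328$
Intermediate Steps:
$g{\left(R,s \right)} = s + R s$ ($g{\left(R,s \right)} = R s + s = s + R s$)
$T{\left(I,W \right)} = - \frac{29}{4}$ ($T{\left(I,W \right)} = -7 + \frac{1}{-4} = -7 - \frac{1}{4} = - \frac{29}{4}$)
$w{\left(M \right)} = - 116 M^{3}$ ($w{\left(M \right)} = \left(0 + M \left(1 + 3\right)\right)^{2} M \left(- \frac{29}{4}\right) = \left(0 + M 4\right)^{2} M \left(- \frac{29}{4}\right) = \left(0 + 4 M\right)^{2} M \left(- \frac{29}{4}\right) = \left(4 M\right)^{2} M \left(- \frac{29}{4}\right) = 16 M^{2} M \left(- \frac{29}{4}\right) = 16 M^{3} \left(- \frac{29}{4}\right) = - 116 M^{3}$)
$142 w{\left(-49 \right)} = 142 \left(- 116 \left(-49\right)^{3}\right) = 142 \left(\left(-116\right) \left(-117649\right)\right) = 142 \cdot 13647284 = 1937914328$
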